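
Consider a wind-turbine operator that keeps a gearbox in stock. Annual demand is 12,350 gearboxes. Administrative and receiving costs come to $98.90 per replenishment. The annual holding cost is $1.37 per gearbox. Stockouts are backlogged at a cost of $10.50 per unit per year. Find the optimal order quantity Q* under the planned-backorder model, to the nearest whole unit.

Q* ≈ 1,420 gearboxes

With planned backorders, Q* = √(2DS/H) · √((H+B)/B).
√(2DS/H) = √(2 × 12,350 × 98.9 / 1.37) = 1335.323.
√((H+B)/B) = √((1.37+10.5)/10.5) = 1.0632.
Q* ≈ 1419.767.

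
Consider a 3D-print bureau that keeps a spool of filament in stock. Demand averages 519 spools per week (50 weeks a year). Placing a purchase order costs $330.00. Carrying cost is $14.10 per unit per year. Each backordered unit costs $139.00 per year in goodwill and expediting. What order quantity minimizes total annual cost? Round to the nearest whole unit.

Q* ≈ 1,157 spools

Annual demand D = 519 × 50 = 25,950.
With planned backorders, Q* = √(2DS/H) · √((H+B)/B).
√(2DS/H) = √(2 × 25,950 × 330 / 14.1) = 1102.126.
√((H+B)/B) = √((14.1+139)/139) = 1.0495.
Q* ≈ 1156.675.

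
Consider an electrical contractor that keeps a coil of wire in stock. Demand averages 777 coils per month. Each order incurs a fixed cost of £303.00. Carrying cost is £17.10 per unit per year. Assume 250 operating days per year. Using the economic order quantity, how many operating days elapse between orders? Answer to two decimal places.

Annual demand D = 777 × 12 = 9,324.
The optimal lot size = √(2DS/H) = √(2 × 9,324 × 303 / 17.1) ≈ 574.83.
Cycle time = Q*/D × 250 = 574.83 / 9,324 × 250 ≈ 15.413 days.

T ≈ 15.41 days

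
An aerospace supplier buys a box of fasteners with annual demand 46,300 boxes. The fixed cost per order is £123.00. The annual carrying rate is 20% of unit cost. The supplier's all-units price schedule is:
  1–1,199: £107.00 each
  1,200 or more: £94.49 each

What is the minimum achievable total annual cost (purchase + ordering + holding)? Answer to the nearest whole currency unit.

TC* ≈ £4,390,972

Holding cost per unit per year at price C is H = 0.20·C.
For each price level, check whether its EOQ is feasible; otherwise the best quantity at that price is the breakpoint.
EOQ at £107.00 = 729.5 (feasible in tier 1): TC = 46,300×£107.00 + (46,300/729.5)×123 + (729.5/2)×0.20×£107.00 = £4,969,712.23.
EOQ at £94.49 = 776.3 < 1200, so use break Q=1200: TC = 46,300×£94.49 + (46,300/1200.0)×123 + (1200.0/2)×0.20×£94.49 = £4,390,971.55.
Lowest total cost among the candidates is at Q = 1200.0.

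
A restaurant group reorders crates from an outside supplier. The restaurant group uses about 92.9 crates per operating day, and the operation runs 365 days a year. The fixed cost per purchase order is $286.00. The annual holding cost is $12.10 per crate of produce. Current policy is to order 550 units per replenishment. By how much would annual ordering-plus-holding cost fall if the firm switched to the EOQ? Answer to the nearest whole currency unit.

Annual demand D = 92.9 × 365 = 33,908.5.
EOQ = √(2DS/H) = √(2 × 33,908.5 × 286 / 12.1) ≈ 1266.08.
Cost at Q* = (D/Q*)S + (Q*/2)H = √(2DSH) ≈ $15,319.51.
Cost at Q = 550: (33,908.5/550)×286 + (550/2)×12.1 = $17,632.42 + $3,327.50 = $20,959.92.
Excess = $20,959.92 − $15,319.51 = $5,640.41.

Extra cost ≈ $5,640 per year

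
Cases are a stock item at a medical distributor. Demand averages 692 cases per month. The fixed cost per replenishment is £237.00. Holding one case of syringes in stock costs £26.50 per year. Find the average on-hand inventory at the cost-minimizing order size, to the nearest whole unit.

Annual demand D = 692 × 12 = 8,304.
EOQ = √(2DS/H) = √(2 × 8,304 × 237 / 26.5) ≈ 385.40.
Average inventory = Q*/2 ≈ 385.40 / 2 = 192.699.

Average inventory ≈ 193 cases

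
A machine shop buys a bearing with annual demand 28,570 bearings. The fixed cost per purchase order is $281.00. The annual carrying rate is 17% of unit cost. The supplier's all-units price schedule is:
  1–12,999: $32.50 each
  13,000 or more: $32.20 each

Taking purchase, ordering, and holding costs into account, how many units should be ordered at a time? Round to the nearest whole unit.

Q* ≈ 1,705 bearings

Holding cost per unit per year at price C is H = 0.17·C.
Evaluate total cost at each tier's feasible EOQ or, if the EOQ is below the tier, at the tier's minimum quantity.
EOQ at $32.50 = 1704.7 (feasible in tier 1): TC = 28,570×$32.50 + (28,570/1704.7)×281 + (1704.7/2)×0.17×$32.50 = $937,943.67.
EOQ at $32.20 = 1712.7 < 13000, so use break Q=13000: TC = 28,570×$32.20 + (28,570/13000.0)×281 + (13000.0/2)×0.17×$32.20 = $956,152.55.
Lowest total cost is $937,943.67 at Q = 1704.7.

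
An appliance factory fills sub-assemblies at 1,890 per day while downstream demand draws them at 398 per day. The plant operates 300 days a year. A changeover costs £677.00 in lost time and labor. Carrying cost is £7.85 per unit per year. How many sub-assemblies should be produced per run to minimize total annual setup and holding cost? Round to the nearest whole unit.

Annual demand D = 398 × 300 = 119,400.
Production build-up factor (1 − d/p) = 1 − 398/1,890 = 0.7894.
Q* = √(2DS / (H(1 − d/p))) = √(2 × 119,400 × 677 / (7.85 × 0.7894)).
= √(161,667,600 / 6.1969) ≈ 5107.674.

Q* ≈ 5,108 sub-assemblies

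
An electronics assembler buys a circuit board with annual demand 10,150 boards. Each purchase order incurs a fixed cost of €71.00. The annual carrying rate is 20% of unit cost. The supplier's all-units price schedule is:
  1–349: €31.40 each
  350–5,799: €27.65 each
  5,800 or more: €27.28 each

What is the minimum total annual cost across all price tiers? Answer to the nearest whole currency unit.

TC* ≈ €283,471

Holding cost per unit per year at price C is H = 0.20·C.
Evaluate total cost at each tier's feasible EOQ or, if the EOQ is below the tier, at the tier's minimum quantity.
Tier 1 (€31.40): EOQ = 479.1 exceeds tier's upper bound 349, so this tier is dominated.
EOQ at €27.65 = 510.5 (feasible in tier 2): TC = 10,150×€27.65 + (10,150/510.5)×71 + (510.5/2)×0.20×€27.65 = €283,470.69.
EOQ at €27.28 = 514.0 < 5800, so use break Q=5800: TC = 10,150×€27.28 + (10,150/5800.0)×71 + (5800.0/2)×0.20×€27.28 = €292,838.65.
Lowest total cost among the candidates is at Q = 510.5.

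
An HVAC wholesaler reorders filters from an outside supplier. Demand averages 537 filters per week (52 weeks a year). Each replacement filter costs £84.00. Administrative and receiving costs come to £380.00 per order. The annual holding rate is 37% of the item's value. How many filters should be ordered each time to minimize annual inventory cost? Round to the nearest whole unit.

Annual demand D = 537 × 52 = 27,924.
Holding cost H = 0.37 × £84.00 = £31.0800 per unit per year.
EOQ = √(2DS / H) = √(2 × 27,924 × 380 / 31.08).
= √(21,222,240 / 31.08) = √682,826.2548 ≈ 826.333.

Q* ≈ 826 filters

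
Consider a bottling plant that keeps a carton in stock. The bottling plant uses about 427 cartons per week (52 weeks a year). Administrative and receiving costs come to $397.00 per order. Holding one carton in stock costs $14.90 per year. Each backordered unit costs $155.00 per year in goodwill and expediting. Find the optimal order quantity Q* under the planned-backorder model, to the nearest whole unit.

Annual demand D = 427 × 52 = 22,204.
With planned backorders, Q* = √(2DS/H) · √((H+B)/B).
√(2DS/H) = √(2 × 22,204 × 397 / 14.9) = 1087.759.
√((H+B)/B) = √((14.9+155)/155) = 1.0470.
Q* ≈ 1138.842.

Q* ≈ 1,139 cartons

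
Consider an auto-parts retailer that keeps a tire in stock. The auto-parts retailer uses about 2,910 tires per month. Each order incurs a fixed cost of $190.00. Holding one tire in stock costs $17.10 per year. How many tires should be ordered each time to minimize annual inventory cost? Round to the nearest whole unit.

Annual demand D = 2,910 × 12 = 34,920.
EOQ = √(2DS / H) = √(2 × 34,920 × 190 / 17.1).
= √(13,269,600 / 17.1) = √776,000 ≈ 880.909.

Q* ≈ 881 tires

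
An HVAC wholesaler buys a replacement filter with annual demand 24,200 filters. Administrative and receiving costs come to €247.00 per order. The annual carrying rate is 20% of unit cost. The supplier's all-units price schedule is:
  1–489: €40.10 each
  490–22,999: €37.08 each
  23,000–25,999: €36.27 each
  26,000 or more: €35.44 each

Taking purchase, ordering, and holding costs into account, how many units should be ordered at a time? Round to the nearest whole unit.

Holding cost per unit per year at price C is H = 0.20·C.
Candidates are each tier's EOQ (if it falls in that tier) and each price-break quantity.
Tier 1 (€40.10): EOQ = 1220.9 exceeds tier's upper bound 489, so this tier is dominated.
EOQ at €37.08 = 1269.7 (feasible in tier 2): TC = 24,200×€37.08 + (24,200/1269.7)×247 + (1269.7/2)×0.20×€37.08 = €906,751.77.
EOQ at €36.27 = 1283.8 < 23000, so use break Q=23000: TC = 24,200×€36.27 + (24,200/23000.0)×247 + (23000.0/2)×0.20×€36.27 = €961,414.89.
EOQ at €35.44 = 1298.7 < 26000, so use break Q=26000: TC = 24,200×€35.44 + (24,200/26000.0)×247 + (26000.0/2)×0.20×€35.44 = €950,021.90.
Lowest total cost is €906,751.77 at Q = 1269.7.

Q* ≈ 1,270 filters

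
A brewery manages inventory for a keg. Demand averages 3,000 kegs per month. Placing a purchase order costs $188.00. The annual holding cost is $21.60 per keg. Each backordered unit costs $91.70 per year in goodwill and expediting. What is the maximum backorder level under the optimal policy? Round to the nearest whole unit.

Annual demand D = 3,000 × 12 = 36,000.
With planned backorders, Q* = √(2DS/H) · √((H+B)/B).
√(2DS/H) = √(2 × 36,000 × 188 / 21.6) = 791.623.
√((H+B)/B) = √((21.6+91.7)/91.7) = 1.1116.
Q* ≈ 879.931.
S* = Q* · H/(H+B) = 879.931 × 21.6/113.3 ≈ 167.754.

S* ≈ 168 kegs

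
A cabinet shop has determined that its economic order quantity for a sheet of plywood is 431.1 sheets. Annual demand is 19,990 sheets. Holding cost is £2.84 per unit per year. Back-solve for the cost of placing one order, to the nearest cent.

Squaring Q* = √(2DS/H) gives Q*² = 2DS/H.
From Q* = √(2DS/H): S = Q*²H / (2D) = 431.1² × 2.84 / (2 × 19,990) = 13.2018.

S ≈ £13.20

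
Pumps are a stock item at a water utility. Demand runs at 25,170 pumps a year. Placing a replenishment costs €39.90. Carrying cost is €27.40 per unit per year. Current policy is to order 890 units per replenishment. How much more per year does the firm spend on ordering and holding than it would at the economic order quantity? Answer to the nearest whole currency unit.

Extra cost ≈ €5,903 per year

EOQ = √(2DS/H) = √(2 × 25,170 × 39.9 / 27.4) ≈ 270.75.
Cost at Q* = (D/Q*)S + (Q*/2)H = √(2DSH) ≈ €7,418.54.
Cost at Q = 890: (25,170/890)×39.9 + (890/2)×27.4 = €1,128.41 + €12,193.00 = €13,321.41.
Excess = €13,321.41 − €7,418.54 = €5,902.87.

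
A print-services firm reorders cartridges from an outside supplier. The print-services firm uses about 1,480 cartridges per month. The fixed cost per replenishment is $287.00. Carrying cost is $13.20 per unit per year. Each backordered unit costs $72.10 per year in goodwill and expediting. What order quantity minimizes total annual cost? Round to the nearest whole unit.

Q* ≈ 956 cartridges

Annual demand D = 1,480 × 12 = 17,760.
With planned backorders, Q* = √(2DS/H) · √((H+B)/B).
√(2DS/H) = √(2 × 17,760 × 287 / 13.2) = 878.801.
√((H+B)/B) = √((13.2+72.1)/72.1) = 1.0877.
Q* ≈ 955.867.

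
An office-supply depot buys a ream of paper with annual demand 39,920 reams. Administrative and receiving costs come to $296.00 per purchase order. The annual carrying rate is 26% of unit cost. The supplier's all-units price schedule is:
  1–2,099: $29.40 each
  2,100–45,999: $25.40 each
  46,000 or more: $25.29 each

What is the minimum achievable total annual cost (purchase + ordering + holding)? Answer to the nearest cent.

TC* ≈ $1,026,529.02

Holding cost per unit per year at price C is H = 0.26·C.
Candidates are each tier's EOQ (if it falls in that tier) and each price-break quantity.
EOQ at $29.40 = 1758.3 (feasible in tier 1): TC = 39,920×$29.40 + (39,920/1758.3)×296 + (1758.3/2)×0.26×$29.40 = $1,187,088.53.
EOQ at $25.40 = 1891.7 < 2100, so use break Q=2100: TC = 39,920×$25.40 + (39,920/2100.0)×296 + (2100.0/2)×0.26×$25.40 = $1,026,529.02.
EOQ at $25.29 = 1895.8 < 46000, so use break Q=46000: TC = 39,920×$25.29 + (39,920/46000.0)×296 + (46000.0/2)×0.26×$25.29 = $1,161,067.88.
Lowest total cost among the candidates is at Q = 2100.0.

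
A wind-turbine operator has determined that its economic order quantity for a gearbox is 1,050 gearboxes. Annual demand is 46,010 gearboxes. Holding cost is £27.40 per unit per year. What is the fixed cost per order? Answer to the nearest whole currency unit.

S ≈ £328

The basic EOQ model gives Q* = √(2DS/H); rearrange for the unknown.
From Q* = √(2DS/H): S = Q*²H / (2D) = 1,050² × 27.4 / (2 × 46,010) = 328.2819.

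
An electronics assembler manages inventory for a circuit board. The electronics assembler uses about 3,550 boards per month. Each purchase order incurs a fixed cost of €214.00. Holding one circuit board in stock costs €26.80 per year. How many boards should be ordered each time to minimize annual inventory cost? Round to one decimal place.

Q* ≈ 824.8 boards

Annual demand D = 3,550 × 12 = 42,600.
EOQ = √(2DS / H) = √(2 × 42,600 × 214 / 26.8).
= √(18,232,800 / 26.8) = √680,328.3582 ≈ 824.820.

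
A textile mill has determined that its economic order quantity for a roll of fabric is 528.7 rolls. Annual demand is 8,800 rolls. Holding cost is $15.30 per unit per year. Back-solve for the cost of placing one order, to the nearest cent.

S ≈ $243.00

Invert the EOQ relation Q*² = 2DS/H.
From Q* = √(2DS/H): S = Q*²H / (2D) = 528.7² × 15.3 / (2 × 8,800) = 242.9950.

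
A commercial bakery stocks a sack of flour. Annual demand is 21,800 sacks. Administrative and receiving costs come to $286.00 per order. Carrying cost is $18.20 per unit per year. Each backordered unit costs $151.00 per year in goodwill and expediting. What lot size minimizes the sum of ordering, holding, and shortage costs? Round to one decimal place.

Q* ≈ 876.2 sacks

With planned backorders, Q* = √(2DS/H) · √((H+B)/B).
√(2DS/H) = √(2 × 21,800 × 286 / 18.2) = 827.734.
√((H+B)/B) = √((18.2+151)/151) = 1.0586.
Q* ≈ 876.198.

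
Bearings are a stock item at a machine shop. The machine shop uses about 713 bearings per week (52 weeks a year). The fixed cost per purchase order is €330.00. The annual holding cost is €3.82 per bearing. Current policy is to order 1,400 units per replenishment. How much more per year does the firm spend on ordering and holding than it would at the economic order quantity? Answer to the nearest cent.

Extra cost ≈ €1,745.04 per year

Annual demand D = 713 × 52 = 37,076.
EOQ = √(2DS/H) = √(2 × 37,076 × 330 / 3.82) ≈ 2530.97.
Cost at Q* = (D/Q*)S + (Q*/2)H = √(2DSH) ≈ €9,668.30.
Cost at Q = 1,400: (37,076/1,400)×330 + (1,400/2)×3.82 = €8,739.34 + €2,674.00 = €11,413.34.
Excess = €11,413.34 − €9,668.30 = €1,745.04.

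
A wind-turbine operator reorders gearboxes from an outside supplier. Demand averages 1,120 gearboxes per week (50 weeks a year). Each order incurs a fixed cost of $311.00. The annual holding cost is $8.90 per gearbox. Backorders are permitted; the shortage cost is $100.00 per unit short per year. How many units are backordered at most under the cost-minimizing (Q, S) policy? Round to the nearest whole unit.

Annual demand D = 1,120 × 50 = 56,000.
With planned backorders, Q* = √(2DS/H) · √((H+B)/B).
√(2DS/H) = √(2 × 56,000 × 311 / 8.9) = 1978.309.
√((H+B)/B) = √((8.9+100)/100) = 1.0436.
Q* ≈ 2064.468.
S* = Q* · H/(H+B) = 2064.468 × 8.9/108.9 ≈ 168.721.

S* ≈ 169 gearboxes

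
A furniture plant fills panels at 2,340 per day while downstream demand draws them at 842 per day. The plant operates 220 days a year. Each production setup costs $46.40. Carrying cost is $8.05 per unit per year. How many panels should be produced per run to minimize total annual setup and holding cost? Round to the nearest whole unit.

Q* ≈ 1,826 panels

Annual demand D = 842 × 220 = 185,240.
Production build-up factor (1 − d/p) = 1 − 842/2,340 = 0.6402.
Q* = √(2DS / (H(1 − d/p))) = √(2 × 185,240 × 46.4 / (8.05 × 0.6402)).
= √(17,190,272 / 5.1534) ≈ 1826.398.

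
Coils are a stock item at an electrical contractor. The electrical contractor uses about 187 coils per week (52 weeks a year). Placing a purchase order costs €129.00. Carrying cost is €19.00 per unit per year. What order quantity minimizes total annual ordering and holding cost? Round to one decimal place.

Q* ≈ 363.4 coils

Annual demand D = 187 × 52 = 9,724.
EOQ = √(2DS / H) = √(2 × 9,724 × 129 / 19).
= √(2,508,792 / 19) = √132,041.6842 ≈ 363.375.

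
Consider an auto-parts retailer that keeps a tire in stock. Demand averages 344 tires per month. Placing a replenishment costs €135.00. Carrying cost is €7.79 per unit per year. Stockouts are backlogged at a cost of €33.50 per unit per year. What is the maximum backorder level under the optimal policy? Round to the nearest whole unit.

Annual demand D = 344 × 12 = 4,128.
With planned backorders, Q* = √(2DS/H) · √((H+B)/B).
√(2DS/H) = √(2 × 4,128 × 135 / 7.79) = 378.254.
√((H+B)/B) = √((7.79+33.5)/33.5) = 1.1102.
Q* ≈ 419.936.
S* = Q* · H/(H+B) = 419.936 × 7.79/41.29 ≈ 79.227.

S* ≈ 79 tires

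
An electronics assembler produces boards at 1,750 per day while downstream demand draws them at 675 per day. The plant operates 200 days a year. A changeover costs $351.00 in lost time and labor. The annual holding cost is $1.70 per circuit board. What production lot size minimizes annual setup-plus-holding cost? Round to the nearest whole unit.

Annual demand D = 675 × 200 = 135,000.
Production build-up factor (1 − d/p) = 1 − 675/1,750 = 0.6143.
Q* = √(2DS / (H(1 − d/p))) = √(2 × 135,000 × 351 / (1.7 × 0.6143)).
= √(94,770,000 / 1.0443) ≈ 9526.333.

Q* ≈ 9,526 boards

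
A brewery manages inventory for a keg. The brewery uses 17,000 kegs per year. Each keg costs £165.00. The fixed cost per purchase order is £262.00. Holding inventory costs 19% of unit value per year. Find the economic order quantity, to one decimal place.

Q* ≈ 533.1 kegs

Holding cost H = 0.19 × £165.00 = £31.3500 per unit per year.
EOQ = √(2DS / H) = √(2 × 17,000 × 262 / 31.35).
= √(8,908,000 / 31.35) = √284,146.7305 ≈ 533.054.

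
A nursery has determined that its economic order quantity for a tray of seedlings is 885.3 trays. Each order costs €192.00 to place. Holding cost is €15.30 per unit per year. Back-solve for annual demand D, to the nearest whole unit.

Squaring Q* = √(2DS/H) gives Q*² = 2DS/H.
From Q* = √(2DS/H): D = Q*²H / (2S) = 885.3² × 15.3 / (2 × 192) = 31227.782.

D ≈ 31,228 trays per year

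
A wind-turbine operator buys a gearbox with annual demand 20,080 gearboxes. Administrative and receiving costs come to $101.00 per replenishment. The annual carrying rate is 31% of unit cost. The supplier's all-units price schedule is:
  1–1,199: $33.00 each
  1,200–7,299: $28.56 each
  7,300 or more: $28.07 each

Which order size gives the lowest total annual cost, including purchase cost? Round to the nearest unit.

Holding cost per unit per year at price C is H = 0.31·C.
Candidates are each tier's EOQ (if it falls in that tier) and each price-break quantity.
EOQ at $33.00 = 629.7 (feasible in tier 1): TC = 20,080×$33.00 + (20,080/629.7)×101 + (629.7/2)×0.31×$33.00 = $669,081.62.
EOQ at $28.56 = 676.9 < 1200, so use break Q=1200: TC = 20,080×$28.56 + (20,080/1200.0)×101 + (1200.0/2)×0.31×$28.56 = $580,487.03.
EOQ at $28.07 = 682.7 < 7300, so use break Q=7300: TC = 20,080×$28.07 + (20,080/7300.0)×101 + (7300.0/2)×0.31×$28.07 = $595,684.62.
Lowest total cost is $580,487.03 at Q = 1200.0.

Q* ≈ 1,200 gearboxes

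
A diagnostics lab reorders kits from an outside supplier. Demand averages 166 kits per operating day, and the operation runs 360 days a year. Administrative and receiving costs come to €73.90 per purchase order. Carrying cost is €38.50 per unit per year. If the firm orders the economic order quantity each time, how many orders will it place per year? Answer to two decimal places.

Annual demand D = 166 × 360 = 59,760.
Q* = √(2DS/H) = √(2 × 59,760 × 73.9 / 38.5) ≈ 478.97.
Orders per year = D / Q* = 59,760 / 478.97 ≈ 124.767.

N ≈ 124.77 orders per year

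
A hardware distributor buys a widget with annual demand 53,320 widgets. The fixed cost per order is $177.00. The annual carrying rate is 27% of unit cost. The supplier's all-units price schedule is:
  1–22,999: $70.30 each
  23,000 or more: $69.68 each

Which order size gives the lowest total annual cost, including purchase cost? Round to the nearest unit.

Q* ≈ 997 widgets

Holding cost per unit per year at price C is H = 0.27·C.
For each price level, check whether its EOQ is feasible; otherwise the best quantity at that price is the breakpoint.
EOQ at $70.30 = 997.2 (feasible in tier 1): TC = 53,320×$70.30 + (53,320/997.2)×177 + (997.2/2)×0.27×$70.30 = $3,767,324.07.
EOQ at $69.68 = 1001.6 < 23000, so use break Q=23000: TC = 53,320×$69.68 + (53,320/23000.0)×177 + (23000.0/2)×0.27×$69.68 = $3,932,104.33.
Lowest total cost is $3,767,324.07 at Q = 997.2.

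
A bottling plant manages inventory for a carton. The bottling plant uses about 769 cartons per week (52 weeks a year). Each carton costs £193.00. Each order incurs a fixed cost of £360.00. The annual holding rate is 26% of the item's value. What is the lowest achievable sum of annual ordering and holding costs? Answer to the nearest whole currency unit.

Annual demand D = 769 × 52 = 39,988.
Holding cost H = 0.26 × £193.00 = £50.1800 per unit per year.
Q* = √(2DS/H) = √(2 × 39,988 × 360 / 50.18) ≈ 757.47.
At Q*, ordering cost (D/Q*)S equals holding cost (Q*/2)H, each = √(DSH/2).
Minimum total = √(2DSH) = √(2 × 39,988 × 360 × 50.18) ≈ 38009.873.

TC* ≈ £38,010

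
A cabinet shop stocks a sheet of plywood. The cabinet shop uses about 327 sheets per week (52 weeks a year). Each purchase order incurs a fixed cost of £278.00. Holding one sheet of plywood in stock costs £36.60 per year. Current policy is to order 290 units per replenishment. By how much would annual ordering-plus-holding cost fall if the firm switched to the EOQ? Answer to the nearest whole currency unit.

Annual demand D = 327 × 52 = 17,004.
EOQ = √(2DS/H) = √(2 × 17,004 × 278 / 36.6) ≈ 508.24.
Cost at Q* = (D/Q*)S + (Q*/2)H = √(2DSH) ≈ £18,601.74.
Cost at Q = 290: (17,004/290)×278 + (290/2)×36.6 = £16,300.39 + £5,307.00 = £21,607.39.
Excess = £21,607.39 − £18,601.74 = £3,005.65.

Extra cost ≈ £3,006 per year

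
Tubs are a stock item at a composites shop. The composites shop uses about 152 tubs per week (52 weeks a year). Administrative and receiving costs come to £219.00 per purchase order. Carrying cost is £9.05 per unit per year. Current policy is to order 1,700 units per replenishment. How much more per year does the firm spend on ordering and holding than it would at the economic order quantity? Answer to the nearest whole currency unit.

Extra cost ≈ £3,113 per year

Annual demand D = 152 × 52 = 7,904.
EOQ = √(2DS/H) = √(2 × 7,904 × 219 / 9.05) ≈ 618.50.
Cost at Q* = (D/Q*)S + (Q*/2)H = √(2DSH) ≈ £5,597.38.
Cost at Q = 1,700: (7,904/1,700)×219 + (1,700/2)×9.05 = £1,018.22 + £7,692.50 = £8,710.72.
Excess = £8,710.72 − £5,597.38 = £3,113.34.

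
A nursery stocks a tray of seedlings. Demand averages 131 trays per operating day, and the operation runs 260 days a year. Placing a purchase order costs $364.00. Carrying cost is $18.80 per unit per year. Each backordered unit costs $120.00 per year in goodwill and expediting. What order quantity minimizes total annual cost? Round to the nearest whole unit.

Annual demand D = 131 × 260 = 34,060.
With planned backorders, Q* = √(2DS/H) · √((H+B)/B).
√(2DS/H) = √(2 × 34,060 × 364 / 18.8) = 1148.442.
√((H+B)/B) = √((18.8+120)/120) = 1.0755.
Q* ≈ 1235.131.

Q* ≈ 1,235 trays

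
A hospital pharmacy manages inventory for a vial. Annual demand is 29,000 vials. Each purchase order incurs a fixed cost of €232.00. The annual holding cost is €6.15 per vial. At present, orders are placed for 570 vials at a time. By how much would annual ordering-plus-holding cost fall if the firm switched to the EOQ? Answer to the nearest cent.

Extra cost ≈ €4,459.31 per year

EOQ = √(2DS/H) = √(2 × 29,000 × 232 / 6.15) ≈ 1479.18.
Cost at Q* = (D/Q*)S + (Q*/2)H = √(2DSH) ≈ €9,096.94.
Cost at Q = 570: (29,000/570)×232 + (570/2)×6.15 = €11,803.51 + €1,752.75 = €13,556.26.
Excess = €13,556.26 − €9,096.94 = €4,459.31.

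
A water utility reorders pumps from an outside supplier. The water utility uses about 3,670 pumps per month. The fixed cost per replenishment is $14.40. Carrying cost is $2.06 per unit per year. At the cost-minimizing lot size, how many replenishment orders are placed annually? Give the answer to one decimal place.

Annual demand D = 3,670 × 12 = 44,040.
EOQ = √(2DS/H) = √(2 × 44,040 × 14.4 / 2.06) ≈ 784.67.
Orders per year = D / Q* = 44,040 / 784.67 ≈ 56.126.

N ≈ 56.1 orders per year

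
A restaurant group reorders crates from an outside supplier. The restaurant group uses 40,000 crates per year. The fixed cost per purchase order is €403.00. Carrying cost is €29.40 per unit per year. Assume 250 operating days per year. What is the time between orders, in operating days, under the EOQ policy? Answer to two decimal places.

T ≈ 6.54 days

Q* = √(2DS/H) = √(2 × 40,000 × 403 / 29.4) ≈ 1047.19.
Cycle time = Q*/D × 250 = 1047.19 / 40,000 × 250 ≈ 6.545 days.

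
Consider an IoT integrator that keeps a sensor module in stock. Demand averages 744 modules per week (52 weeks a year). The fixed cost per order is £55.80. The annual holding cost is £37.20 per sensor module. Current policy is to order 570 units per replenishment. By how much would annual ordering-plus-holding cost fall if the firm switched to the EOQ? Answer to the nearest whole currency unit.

Annual demand D = 744 × 52 = 38,688.
EOQ = √(2DS/H) = √(2 × 38,688 × 55.8 / 37.2) ≈ 340.68.
Cost at Q* = (D/Q*)S + (Q*/2)H = √(2DSH) ≈ £12,673.36.
Cost at Q = 570: (38,688/570)×55.8 + (570/2)×37.2 = £3,787.35 + £10,602.00 = £14,389.35.
Excess = £14,389.35 − £12,673.36 = £1,715.99.

Extra cost ≈ £1,716 per year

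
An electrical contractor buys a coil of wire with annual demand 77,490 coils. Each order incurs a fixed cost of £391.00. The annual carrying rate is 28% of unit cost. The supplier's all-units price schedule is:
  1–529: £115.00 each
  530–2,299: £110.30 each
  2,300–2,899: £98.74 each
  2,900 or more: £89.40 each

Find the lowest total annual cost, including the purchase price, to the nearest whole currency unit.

TC* ≈ £6,974,350

Holding cost per unit per year at price C is H = 0.28·C.
Candidates are each tier's EOQ (if it falls in that tier) and each price-break quantity.
Tier 1 (£115.00): EOQ = 1371.8 exceeds tier's upper bound 529, so this tier is dominated.
EOQ at £110.30 = 1400.7 (feasible in tier 2): TC = 77,490×£110.30 + (77,490/1400.7)×391 + (1400.7/2)×0.28×£110.30 = £8,590,407.64.
EOQ at £98.74 = 1480.5 < 2300, so use break Q=2300: TC = 77,490×£98.74 + (77,490/2300.0)×391 + (2300.0/2)×0.28×£98.74 = £7,696,330.18.
EOQ at £89.40 = 1555.9 < 2900, so use break Q=2900: TC = 77,490×£89.40 + (77,490/2900.0)×391 + (2900.0/2)×0.28×£89.40 = £6,974,350.19.
Lowest total cost among the candidates is at Q = 2900.0.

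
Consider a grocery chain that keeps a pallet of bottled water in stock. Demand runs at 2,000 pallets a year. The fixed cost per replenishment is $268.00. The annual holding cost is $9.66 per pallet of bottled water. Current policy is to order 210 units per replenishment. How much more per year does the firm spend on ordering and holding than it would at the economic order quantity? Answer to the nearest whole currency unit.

Extra cost ≈ $349 per year

EOQ = √(2DS/H) = √(2 × 2,000 × 268 / 9.66) ≈ 333.13.
Cost at Q* = (D/Q*)S + (Q*/2)H = √(2DSH) ≈ $3,218.00.
Cost at Q = 210: (2,000/210)×268 + (210/2)×9.66 = $2,552.38 + $1,014.30 = $3,566.68.
Excess = $3,566.68 − $3,218.00 = $348.68.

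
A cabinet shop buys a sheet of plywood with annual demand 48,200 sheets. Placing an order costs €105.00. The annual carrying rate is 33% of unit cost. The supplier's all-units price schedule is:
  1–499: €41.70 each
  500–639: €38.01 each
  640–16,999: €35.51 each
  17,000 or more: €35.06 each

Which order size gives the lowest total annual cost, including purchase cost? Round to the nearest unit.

Holding cost per unit per year at price C is H = 0.33·C.
Evaluate total cost at each tier's feasible EOQ or, if the EOQ is below the tier, at the tier's minimum quantity.
Tier 1 (€41.70): EOQ = 857.6 exceeds tier's upper bound 499, so this tier is dominated.
Tier 2 (€38.01): EOQ = 898.3 exceeds tier's upper bound 639, so this tier is dominated.
EOQ at €35.51 = 929.4 (feasible in tier 3): TC = 48,200×€35.51 + (48,200/929.4)×105 + (929.4/2)×0.33×€35.51 = €1,722,472.94.
EOQ at €35.06 = 935.3 < 17000, so use break Q=17000: TC = 48,200×€35.06 + (48,200/17000.0)×105 + (17000.0/2)×0.33×€35.06 = €1,788,533.01.
Lowest total cost is €1,722,472.94 at Q = 929.4.

Q* ≈ 929 sheets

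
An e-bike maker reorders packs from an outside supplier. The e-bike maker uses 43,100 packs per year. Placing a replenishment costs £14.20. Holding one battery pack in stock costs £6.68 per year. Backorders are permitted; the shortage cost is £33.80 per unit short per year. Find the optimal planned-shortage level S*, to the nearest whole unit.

With planned backorders, Q* = √(2DS/H) · √((H+B)/B).
√(2DS/H) = √(2 × 43,100 × 14.2 / 6.68) = 428.065.
√((H+B)/B) = √((6.68+33.8)/33.8) = 1.0944.
Q* ≈ 468.459.
S* = Q* · H/(H+B) = 468.459 × 6.68/40.48 ≈ 77.305.

S* ≈ 77 packs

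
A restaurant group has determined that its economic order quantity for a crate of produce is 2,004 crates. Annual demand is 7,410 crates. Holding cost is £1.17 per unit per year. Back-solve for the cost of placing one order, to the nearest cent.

S ≈ £317.05

The basic EOQ model gives Q* = √(2DS/H); rearrange for the unknown.
From Q* = √(2DS/H): S = Q*²H / (2D) = 2,004² × 1.17 / (2 × 7,410) = 317.0539.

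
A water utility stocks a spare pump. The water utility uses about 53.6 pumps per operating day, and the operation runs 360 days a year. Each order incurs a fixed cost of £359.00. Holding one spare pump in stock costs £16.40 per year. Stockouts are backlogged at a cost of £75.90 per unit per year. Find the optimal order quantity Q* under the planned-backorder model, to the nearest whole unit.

Q* ≈ 1,014 pumps

Annual demand D = 53.6 × 360 = 19,296.
With planned backorders, Q* = √(2DS/H) · √((H+B)/B).
√(2DS/H) = √(2 × 19,296 × 359 / 16.4) = 919.124.
√((H+B)/B) = √((16.4+75.9)/75.9) = 1.1028.
Q* ≈ 1013.570.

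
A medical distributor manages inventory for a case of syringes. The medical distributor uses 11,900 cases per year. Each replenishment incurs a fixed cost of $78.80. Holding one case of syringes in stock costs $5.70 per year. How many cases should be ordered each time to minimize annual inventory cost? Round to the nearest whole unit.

Q* ≈ 574 cases

EOQ = √(2DS / H) = √(2 × 11,900 × 78.8 / 5.7).
= √(1,875,440 / 5.7) = √329,024.5614 ≈ 573.607.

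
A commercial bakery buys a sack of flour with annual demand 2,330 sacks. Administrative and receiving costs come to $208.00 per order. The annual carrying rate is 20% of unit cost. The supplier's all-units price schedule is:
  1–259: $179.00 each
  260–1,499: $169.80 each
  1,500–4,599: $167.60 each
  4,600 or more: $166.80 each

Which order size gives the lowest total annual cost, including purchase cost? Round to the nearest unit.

Q* ≈ 260 sacks

Holding cost per unit per year at price C is H = 0.20·C.
Candidates are each tier's EOQ (if it falls in that tier) and each price-break quantity.
EOQ at $179.00 = 164.5 (feasible in tier 1): TC = 2,330×$179.00 + (2,330/164.5)×208 + (164.5/2)×0.20×$179.00 = $422,960.69.
EOQ at $169.80 = 168.9 < 260, so use break Q=260: TC = 2,330×$169.80 + (2,330/260.0)×208 + (260.0/2)×0.20×$169.80 = $401,912.80.
EOQ at $167.60 = 170.0 < 1500, so use break Q=1500: TC = 2,330×$167.60 + (2,330/1500.0)×208 + (1500.0/2)×0.20×$167.60 = $415,971.09.
EOQ at $166.80 = 170.5 < 4600, so use break Q=4600: TC = 2,330×$166.80 + (2,330/4600.0)×208 + (4600.0/2)×0.20×$166.80 = $465,477.36.
Lowest total cost is $401,912.80 at Q = 260.0.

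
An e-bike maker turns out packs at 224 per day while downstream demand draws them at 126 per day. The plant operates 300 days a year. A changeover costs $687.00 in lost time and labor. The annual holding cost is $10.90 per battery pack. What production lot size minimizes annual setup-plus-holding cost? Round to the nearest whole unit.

Annual demand D = 126 × 300 = 37,800.
Production build-up factor (1 − d/p) = 1 − 126/224 = 0.4375.
Q* = √(2DS / (H(1 − d/p))) = √(2 × 37,800 × 687 / (10.9 × 0.4375)).
= √(51,937,200 / 4.7687) ≈ 3300.175.

Q* ≈ 3,300 packs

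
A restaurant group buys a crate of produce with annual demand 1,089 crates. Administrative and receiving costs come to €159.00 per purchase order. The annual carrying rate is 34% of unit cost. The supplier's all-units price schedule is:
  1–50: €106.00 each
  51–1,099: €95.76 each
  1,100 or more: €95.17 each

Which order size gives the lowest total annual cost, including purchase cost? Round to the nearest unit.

Holding cost per unit per year at price C is H = 0.34·C.
Candidates are each tier's EOQ (if it falls in that tier) and each price-break quantity.
Tier 1 (€106.00): EOQ = 98.0 exceeds tier's upper bound 50, so this tier is dominated.
EOQ at €95.76 = 103.1 (feasible in tier 2): TC = 1,089×€95.76 + (1,089/103.1)×159 + (103.1/2)×0.34×€95.76 = €107,640.47.
EOQ at €95.17 = 103.5 < 1100, so use break Q=1100: TC = 1,089×€95.17 + (1,089/1100.0)×159 + (1100.0/2)×0.34×€95.17 = €121,594.33.
Lowest total cost is €107,640.47 at Q = 103.1.

Q* ≈ 103 crates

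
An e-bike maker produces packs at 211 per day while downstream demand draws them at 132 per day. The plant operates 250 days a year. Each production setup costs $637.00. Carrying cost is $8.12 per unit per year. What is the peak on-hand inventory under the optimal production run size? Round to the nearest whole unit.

Annual demand D = 132 × 250 = 33,000.
Production build-up factor (1 − d/p) = 1 − 132/211 = 0.3744.
Q* = √(2DS / (H(1 − d/p))) = √(2 × 33,000 × 637 / (8.12 × 0.3744)).
= √(42,042,000 / 3.0402) ≈ 3718.702.
Maximum inventory = Q*(1 − d/p) = 3718.702 × 0.3744 ≈ 1392.310.

I_max ≈ 1,392 packs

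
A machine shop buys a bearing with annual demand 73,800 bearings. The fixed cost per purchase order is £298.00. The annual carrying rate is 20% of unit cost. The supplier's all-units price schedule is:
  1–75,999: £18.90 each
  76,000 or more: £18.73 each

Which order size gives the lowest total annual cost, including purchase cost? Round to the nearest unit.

Q* ≈ 3,411 bearings

Holding cost per unit per year at price C is H = 0.20·C.
For each price level, check whether its EOQ is feasible; otherwise the best quantity at that price is the breakpoint.
EOQ at £18.90 = 3411.2 (feasible in tier 1): TC = 73,800×£18.90 + (73,800/3411.2)×298 + (3411.2/2)×0.20×£18.90 = £1,407,714.28.
EOQ at £18.73 = 3426.6 < 76000, so use break Q=76000: TC = 73,800×£18.73 + (73,800/76000.0)×298 + (76000.0/2)×0.20×£18.73 = £1,524,911.37.
Lowest total cost is £1,407,714.28 at Q = 3411.2.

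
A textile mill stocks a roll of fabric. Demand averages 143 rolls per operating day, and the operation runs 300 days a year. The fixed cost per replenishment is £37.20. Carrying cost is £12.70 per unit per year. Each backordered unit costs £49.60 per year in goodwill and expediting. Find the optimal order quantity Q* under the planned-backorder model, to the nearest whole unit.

Annual demand D = 143 × 300 = 42,900.
With planned backorders, Q* = √(2DS/H) · √((H+B)/B).
√(2DS/H) = √(2 × 42,900 × 37.2 / 12.7) = 501.318.
√((H+B)/B) = √((12.7+49.6)/49.6) = 1.1207.
Q* ≈ 561.845.

Q* ≈ 562 rolls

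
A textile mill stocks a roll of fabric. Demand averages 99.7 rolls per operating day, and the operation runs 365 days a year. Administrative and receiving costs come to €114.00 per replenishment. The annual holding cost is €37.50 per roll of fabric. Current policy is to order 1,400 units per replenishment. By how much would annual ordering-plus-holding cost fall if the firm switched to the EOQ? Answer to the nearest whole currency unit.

Extra cost ≈ €11,574 per year

Annual demand D = 99.7 × 365 = 36,390.5.
EOQ = √(2DS/H) = √(2 × 36,390.5 × 114 / 37.5) ≈ 470.38.
Cost at Q* = (D/Q*)S + (Q*/2)H = √(2DSH) ≈ €17,639.13.
Cost at Q = 1,400: (36,390.5/1,400)×114 + (1,400/2)×37.5 = €2,963.23 + €26,250.00 = €29,213.23.
Excess = €29,213.23 − €17,639.13 = €11,574.10.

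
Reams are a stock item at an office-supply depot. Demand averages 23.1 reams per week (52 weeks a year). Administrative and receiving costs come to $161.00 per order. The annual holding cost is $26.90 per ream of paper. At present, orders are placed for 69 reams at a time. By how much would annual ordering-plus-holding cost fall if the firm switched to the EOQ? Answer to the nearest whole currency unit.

Annual demand D = 23.1 × 52 = 1,201.2.
EOQ = √(2DS/H) = √(2 × 1,201.2 × 161 / 26.9) ≈ 119.91.
Cost at Q* = (D/Q*)S + (Q*/2)H = √(2DSH) ≈ $3,225.61.
Cost at Q = 69: (1,201.2/69)×161 + (69/2)×26.9 = $2,802.80 + $928.05 = $3,730.85.
Excess = $3,730.85 − $3,225.61 = $505.24.

Extra cost ≈ $505 per year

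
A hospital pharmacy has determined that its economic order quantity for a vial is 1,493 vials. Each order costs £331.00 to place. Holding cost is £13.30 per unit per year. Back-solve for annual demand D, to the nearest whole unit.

Invert the EOQ relation Q*² = 2DS/H.
From Q* = √(2DS/H): D = Q*²H / (2S) = 1,493² × 13.3 / (2 × 331) = 44783.009.

D ≈ 44,783 vials per year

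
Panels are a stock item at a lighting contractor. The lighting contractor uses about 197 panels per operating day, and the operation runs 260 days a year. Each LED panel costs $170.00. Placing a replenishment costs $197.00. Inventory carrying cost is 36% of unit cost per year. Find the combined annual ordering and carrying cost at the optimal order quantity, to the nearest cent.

TC* ≈ $35,143.39

Annual demand D = 197 × 260 = 51,220.
Holding cost H = 0.36 × $170.00 = $61.2000 per unit per year.
The optimal lot size = √(2DS/H) = √(2 × 51,220 × 197 / 61.2) ≈ 574.24.
At the optimum the two cost components are equal, so total cost = 2·(Q*/2)H = Q*·H.
Minimum total = √(2DSH) = √(2 × 51,220 × 197 × 61.2) ≈ 35143.387.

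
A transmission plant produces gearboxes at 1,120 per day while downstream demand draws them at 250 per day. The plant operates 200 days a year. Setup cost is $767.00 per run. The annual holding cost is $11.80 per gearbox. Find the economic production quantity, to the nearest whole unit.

Annual demand D = 250 × 200 = 50,000.
Production build-up factor (1 − d/p) = 1 − 250/1,120 = 0.7768.
Q* = √(2DS / (H(1 − d/p))) = √(2 × 50,000 × 767 / (11.8 × 0.7768)).
= √(76,700,000 / 9.1661) ≈ 2892.718.

Q* ≈ 2,893 gearboxes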